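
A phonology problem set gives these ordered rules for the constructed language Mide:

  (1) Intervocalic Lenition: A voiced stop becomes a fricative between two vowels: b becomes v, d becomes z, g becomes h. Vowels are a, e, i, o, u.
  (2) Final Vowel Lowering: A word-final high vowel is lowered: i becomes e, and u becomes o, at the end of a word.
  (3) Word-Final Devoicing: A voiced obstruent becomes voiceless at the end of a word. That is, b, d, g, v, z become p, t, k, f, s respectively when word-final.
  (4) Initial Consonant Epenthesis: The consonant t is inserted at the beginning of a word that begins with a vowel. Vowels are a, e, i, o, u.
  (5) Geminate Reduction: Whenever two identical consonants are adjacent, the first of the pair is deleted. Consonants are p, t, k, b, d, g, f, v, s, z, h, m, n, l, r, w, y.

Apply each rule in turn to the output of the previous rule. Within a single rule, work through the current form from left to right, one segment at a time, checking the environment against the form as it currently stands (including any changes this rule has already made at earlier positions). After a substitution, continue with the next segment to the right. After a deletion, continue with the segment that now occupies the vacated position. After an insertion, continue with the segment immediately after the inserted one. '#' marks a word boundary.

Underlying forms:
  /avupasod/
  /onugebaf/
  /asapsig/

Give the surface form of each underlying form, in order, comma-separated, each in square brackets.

[tavupasot], [tonuhevaf], [tasapsik]

/avupasod/:
  (1) Intervocalic Lenition: no change — [avupasod]
  (2) Final Vowel Lowering: no change — [avupasod]
  (3) Word-Final Devoicing: [avupasod] → [avupasot]
  (4) Initial Consonant Epenthesis: [avupasot] → [tavupasot]
  (5) Geminate Reduction: no change — [tavupasot]
/onugebaf/:
  (1) Intervocalic Lenition: [onugebaf] → [onuhevaf]
  (2) Final Vowel Lowering: no change — [onuhevaf]
  (3) Word-Final Devoicing: no change — [onuhevaf]
  (4) Initial Consonant Epenthesis: [onuhevaf] → [tonuhevaf]
  (5) Geminate Reduction: no change — [tonuhevaf]
/asapsig/:
  (1) Intervocalic Lenition: no change — [asapsig]
  (2) Final Vowel Lowering: no change — [asapsig]
  (3) Word-Final Devoicing: [asapsig] → [asapsik]
  (4) Initial Consonant Epenthesis: [asapsik] → [tasapsik]
  (5) Geminate Reduction: no change — [tasapsik]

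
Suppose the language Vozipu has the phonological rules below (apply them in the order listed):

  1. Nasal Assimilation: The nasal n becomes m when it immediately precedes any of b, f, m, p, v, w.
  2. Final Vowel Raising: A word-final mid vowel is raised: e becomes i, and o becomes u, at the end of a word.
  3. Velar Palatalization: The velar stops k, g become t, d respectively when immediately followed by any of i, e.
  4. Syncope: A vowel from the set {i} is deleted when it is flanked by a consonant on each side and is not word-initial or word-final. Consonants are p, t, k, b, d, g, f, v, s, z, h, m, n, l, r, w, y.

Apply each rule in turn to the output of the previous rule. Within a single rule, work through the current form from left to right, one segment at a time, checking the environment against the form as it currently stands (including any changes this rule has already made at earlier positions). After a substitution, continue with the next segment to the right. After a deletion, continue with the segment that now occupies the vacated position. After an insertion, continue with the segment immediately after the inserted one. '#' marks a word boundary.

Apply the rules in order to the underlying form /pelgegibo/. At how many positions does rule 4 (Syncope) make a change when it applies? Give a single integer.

1

1 Nasal Assimilation: no change — [pelgegibo]
2 Final Vowel Raising: [pelgegibo] → [pelgegibu]
3 Velar Palatalization: [pelgegibu] → [peldedibu]
4 Syncope: [peldedibu] → [peldedbu]
Rule 4 changed 1 position(s).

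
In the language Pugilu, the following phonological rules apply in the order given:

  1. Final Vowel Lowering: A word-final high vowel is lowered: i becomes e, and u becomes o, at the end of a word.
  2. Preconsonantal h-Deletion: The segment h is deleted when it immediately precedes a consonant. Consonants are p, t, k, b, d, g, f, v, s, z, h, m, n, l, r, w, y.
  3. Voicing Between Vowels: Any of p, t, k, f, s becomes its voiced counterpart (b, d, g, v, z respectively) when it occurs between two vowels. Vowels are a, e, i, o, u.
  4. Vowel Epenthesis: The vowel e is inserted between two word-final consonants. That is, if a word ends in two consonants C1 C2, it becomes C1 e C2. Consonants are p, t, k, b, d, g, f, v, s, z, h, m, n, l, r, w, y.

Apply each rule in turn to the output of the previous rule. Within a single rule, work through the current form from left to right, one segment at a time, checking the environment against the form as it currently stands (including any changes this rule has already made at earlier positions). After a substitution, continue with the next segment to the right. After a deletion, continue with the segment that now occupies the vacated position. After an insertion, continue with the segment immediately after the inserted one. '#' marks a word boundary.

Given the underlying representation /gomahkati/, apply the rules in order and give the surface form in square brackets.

1 Final Vowel Lowering: [gomahkati] → [gomahkate]
2 Preconsonantal h-Deletion: [gomahkate] → [gomakate]
3 Voicing Between Vowels: [gomakate] → [gomagade]
4 Vowel Epenthesis: no change — [gomagade]

[gomagade]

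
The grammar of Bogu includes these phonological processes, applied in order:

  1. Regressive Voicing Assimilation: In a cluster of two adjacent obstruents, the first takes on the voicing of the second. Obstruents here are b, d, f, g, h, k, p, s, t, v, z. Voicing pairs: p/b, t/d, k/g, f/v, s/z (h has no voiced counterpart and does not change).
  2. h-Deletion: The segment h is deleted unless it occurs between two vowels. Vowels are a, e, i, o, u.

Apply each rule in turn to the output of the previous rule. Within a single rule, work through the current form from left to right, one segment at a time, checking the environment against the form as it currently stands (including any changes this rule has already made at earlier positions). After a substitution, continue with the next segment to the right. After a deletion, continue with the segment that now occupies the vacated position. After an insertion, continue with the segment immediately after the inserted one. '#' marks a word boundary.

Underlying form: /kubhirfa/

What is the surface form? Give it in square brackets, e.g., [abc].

[kupirfa]

1 Regressive Voicing Assimilation: [kubhirfa] → [kuphirfa]
2 h-Deletion: [kuphirfa] → [kupirfa]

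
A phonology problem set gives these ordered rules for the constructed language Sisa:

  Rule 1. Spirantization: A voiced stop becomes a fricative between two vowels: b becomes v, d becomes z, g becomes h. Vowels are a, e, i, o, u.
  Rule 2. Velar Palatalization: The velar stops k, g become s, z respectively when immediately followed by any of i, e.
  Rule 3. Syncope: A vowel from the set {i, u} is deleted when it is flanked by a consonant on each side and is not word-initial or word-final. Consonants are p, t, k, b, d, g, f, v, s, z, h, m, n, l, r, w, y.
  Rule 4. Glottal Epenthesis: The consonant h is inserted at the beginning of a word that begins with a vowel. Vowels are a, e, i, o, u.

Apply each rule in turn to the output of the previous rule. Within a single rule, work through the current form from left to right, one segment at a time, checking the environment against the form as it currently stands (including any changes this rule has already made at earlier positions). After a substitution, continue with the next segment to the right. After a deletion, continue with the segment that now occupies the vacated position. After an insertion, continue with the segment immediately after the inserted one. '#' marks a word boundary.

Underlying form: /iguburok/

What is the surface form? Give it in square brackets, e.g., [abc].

Rule 1 Spirantization: [iguburok] → [ihuvurok]
Rule 2 Velar Palatalization: no change — [ihuvurok]
Rule 3 Syncope: [ihuvurok] → [ihvrok]
Rule 4 Glottal Epenthesis: [ihvrok] → [hihvrok]

[hihvrok]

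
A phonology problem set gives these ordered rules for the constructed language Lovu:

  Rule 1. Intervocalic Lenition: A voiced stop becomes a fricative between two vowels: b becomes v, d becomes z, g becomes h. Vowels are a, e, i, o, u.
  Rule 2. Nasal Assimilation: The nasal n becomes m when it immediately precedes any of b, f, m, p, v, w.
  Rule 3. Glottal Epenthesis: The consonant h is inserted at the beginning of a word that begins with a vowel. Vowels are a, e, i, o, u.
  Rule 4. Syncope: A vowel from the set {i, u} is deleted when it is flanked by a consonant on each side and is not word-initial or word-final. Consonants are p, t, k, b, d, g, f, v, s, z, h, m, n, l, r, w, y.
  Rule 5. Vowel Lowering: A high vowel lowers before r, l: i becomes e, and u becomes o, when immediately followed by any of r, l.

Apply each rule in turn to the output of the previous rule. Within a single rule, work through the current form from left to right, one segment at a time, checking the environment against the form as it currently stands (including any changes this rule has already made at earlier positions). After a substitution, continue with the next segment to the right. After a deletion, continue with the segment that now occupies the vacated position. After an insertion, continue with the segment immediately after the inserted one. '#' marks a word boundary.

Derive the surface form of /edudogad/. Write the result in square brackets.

Rule 1 Intervocalic Lenition: [edudogad] → [ezuzohad]
Rule 2 Nasal Assimilation: no change — [ezuzohad]
Rule 3 Glottal Epenthesis: [ezuzohad] → [hezuzohad]
Rule 4 Syncope: [hezuzohad] → [hezzohad]
Rule 5 Vowel Lowering: no change — [hezzohad]

[hezzohad]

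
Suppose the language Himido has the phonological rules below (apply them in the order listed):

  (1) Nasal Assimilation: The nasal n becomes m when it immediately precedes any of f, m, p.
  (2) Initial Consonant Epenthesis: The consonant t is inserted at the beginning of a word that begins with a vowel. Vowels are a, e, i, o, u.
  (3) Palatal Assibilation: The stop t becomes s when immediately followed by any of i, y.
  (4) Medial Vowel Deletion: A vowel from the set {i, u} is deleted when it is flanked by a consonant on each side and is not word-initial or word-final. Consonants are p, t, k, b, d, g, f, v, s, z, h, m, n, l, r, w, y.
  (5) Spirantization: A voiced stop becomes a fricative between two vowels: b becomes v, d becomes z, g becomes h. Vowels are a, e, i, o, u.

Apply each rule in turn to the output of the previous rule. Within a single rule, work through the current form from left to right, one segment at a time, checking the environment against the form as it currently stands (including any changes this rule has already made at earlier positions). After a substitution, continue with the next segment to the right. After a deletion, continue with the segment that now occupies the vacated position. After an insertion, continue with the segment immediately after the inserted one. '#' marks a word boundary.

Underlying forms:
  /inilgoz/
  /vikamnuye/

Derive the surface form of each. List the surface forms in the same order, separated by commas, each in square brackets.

[snlgoz], [vkamnye]

/inilgoz/:
  (1) Nasal Assimilation: no change — [inilgoz]
  (2) Initial Consonant Epenthesis: [inilgoz] → [tinilgoz]
  (3) Palatal Assibilation: [tinilgoz] → [sinilgoz]
  (4) Medial Vowel Deletion: [sinilgoz] → [snlgoz]
  (5) Spirantization: no change — [snlgoz]
/vikamnuye/:
  (1) Nasal Assimilation: no change — [vikamnuye]
  (2) Initial Consonant Epenthesis: no change — [vikamnuye]
  (3) Palatal Assibilation: no change — [vikamnuye]
  (4) Medial Vowel Deletion: [vikamnuye] → [vkamnye]
  (5) Spirantization: no change — [vkamnye]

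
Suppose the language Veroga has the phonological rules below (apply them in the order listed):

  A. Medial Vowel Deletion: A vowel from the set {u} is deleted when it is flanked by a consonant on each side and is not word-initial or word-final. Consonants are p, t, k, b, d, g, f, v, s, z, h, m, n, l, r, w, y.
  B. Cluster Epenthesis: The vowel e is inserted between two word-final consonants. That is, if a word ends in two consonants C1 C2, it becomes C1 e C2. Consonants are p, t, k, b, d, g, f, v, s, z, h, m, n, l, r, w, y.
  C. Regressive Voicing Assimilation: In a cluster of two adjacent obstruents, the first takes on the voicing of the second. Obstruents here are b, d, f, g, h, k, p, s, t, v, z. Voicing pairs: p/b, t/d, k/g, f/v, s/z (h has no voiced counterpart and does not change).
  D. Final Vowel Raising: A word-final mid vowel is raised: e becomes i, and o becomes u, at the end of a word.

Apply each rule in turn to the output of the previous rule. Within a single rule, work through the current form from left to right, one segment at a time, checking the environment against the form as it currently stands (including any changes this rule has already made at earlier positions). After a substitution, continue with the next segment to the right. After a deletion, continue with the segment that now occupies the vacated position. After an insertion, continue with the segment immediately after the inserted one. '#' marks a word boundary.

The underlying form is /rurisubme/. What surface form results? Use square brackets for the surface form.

[rrizbmi]

A Medial Vowel Deletion: [rurisubme] → [rrisbme]
B Cluster Epenthesis: no change — [rrisbme]
C Regressive Voicing Assimilation: [rrisbme] → [rrizbme]
D Final Vowel Raising: [rrizbme] → [rrizbmi]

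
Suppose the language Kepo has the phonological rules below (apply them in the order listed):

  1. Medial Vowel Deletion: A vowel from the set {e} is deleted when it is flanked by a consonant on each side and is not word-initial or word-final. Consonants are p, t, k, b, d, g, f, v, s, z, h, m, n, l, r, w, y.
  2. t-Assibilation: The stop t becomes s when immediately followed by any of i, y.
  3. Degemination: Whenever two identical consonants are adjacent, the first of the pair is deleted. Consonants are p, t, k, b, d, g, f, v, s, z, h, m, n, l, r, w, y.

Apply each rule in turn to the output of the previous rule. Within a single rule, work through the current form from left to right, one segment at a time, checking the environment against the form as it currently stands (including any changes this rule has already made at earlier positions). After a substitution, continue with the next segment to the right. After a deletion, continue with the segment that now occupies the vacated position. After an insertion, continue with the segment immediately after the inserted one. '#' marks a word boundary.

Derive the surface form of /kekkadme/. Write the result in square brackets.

1 Medial Vowel Deletion: [kekkadme] → [kkkadme]
2 t-Assibilation: no change — [kkkadme]
3 Degemination: [kkkadme] → [kadme]

[kadme]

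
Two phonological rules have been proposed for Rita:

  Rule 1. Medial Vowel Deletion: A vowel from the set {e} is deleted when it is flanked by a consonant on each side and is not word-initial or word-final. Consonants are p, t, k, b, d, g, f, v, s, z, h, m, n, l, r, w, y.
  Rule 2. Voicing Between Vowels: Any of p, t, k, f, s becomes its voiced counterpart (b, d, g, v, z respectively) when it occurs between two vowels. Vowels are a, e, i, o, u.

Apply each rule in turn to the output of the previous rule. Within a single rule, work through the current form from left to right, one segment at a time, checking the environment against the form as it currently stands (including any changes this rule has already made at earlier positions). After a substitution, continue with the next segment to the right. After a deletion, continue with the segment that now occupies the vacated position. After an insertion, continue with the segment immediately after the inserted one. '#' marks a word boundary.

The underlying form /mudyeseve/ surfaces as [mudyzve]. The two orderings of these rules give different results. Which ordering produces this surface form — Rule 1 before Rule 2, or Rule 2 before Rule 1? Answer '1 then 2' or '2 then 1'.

Order 1 then 2:
  1 Medial Vowel Deletion: [mudyeseve] → [mudysve]
  2 Voicing Between Vowels: no change — [mudysve]
  result: [mudysve]
Order 2 then 1:
  2 Voicing Between Vowels: [mudyeseve] → [mudyezeve]
  1 Medial Vowel Deletion: [mudyezeve] → [mudyzve]
  result: [mudyzve]

2 then 1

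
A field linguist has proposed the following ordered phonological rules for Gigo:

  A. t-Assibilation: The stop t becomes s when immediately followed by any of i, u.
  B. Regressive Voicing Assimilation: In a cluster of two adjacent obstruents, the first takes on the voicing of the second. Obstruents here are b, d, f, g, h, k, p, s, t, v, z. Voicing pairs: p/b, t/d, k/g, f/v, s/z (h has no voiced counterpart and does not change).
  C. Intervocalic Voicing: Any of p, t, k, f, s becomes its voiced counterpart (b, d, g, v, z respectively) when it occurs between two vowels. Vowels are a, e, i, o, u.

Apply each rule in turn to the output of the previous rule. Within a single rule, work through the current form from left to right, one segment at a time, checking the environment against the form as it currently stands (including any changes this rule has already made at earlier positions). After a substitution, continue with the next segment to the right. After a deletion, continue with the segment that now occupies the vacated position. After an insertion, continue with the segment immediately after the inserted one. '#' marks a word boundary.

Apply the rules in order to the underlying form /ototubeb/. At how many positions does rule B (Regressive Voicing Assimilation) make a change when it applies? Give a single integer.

A t-Assibilation: [ototubeb] → [otosubeb]
B Regressive Voicing Assimilation: no change — [otosubeb]
C Intervocalic Voicing: [otosubeb] → [odozubeb]
Rule B changed 0 position(s).

0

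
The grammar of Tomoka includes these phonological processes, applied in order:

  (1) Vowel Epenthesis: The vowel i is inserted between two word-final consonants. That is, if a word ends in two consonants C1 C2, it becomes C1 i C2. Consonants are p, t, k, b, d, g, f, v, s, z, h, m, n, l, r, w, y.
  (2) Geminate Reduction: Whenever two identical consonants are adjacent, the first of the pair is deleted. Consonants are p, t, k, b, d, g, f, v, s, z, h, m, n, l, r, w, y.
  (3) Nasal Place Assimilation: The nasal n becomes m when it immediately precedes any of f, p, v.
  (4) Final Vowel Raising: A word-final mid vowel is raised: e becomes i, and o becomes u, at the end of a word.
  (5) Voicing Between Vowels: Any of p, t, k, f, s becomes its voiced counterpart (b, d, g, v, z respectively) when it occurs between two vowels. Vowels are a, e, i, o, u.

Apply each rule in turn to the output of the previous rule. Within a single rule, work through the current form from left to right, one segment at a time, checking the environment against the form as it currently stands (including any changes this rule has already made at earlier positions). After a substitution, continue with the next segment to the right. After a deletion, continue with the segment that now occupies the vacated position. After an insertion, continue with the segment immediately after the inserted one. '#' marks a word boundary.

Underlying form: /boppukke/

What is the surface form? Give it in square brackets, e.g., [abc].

[bobugi]

(1) Vowel Epenthesis: no change — [boppukke]
(2) Geminate Reduction: [boppukke] → [bopuke]
(3) Nasal Place Assimilation: no change — [bopuke]
(4) Final Vowel Raising: [bopuke] → [bopuki]
(5) Voicing Between Vowels: [bopuki] → [bobugi]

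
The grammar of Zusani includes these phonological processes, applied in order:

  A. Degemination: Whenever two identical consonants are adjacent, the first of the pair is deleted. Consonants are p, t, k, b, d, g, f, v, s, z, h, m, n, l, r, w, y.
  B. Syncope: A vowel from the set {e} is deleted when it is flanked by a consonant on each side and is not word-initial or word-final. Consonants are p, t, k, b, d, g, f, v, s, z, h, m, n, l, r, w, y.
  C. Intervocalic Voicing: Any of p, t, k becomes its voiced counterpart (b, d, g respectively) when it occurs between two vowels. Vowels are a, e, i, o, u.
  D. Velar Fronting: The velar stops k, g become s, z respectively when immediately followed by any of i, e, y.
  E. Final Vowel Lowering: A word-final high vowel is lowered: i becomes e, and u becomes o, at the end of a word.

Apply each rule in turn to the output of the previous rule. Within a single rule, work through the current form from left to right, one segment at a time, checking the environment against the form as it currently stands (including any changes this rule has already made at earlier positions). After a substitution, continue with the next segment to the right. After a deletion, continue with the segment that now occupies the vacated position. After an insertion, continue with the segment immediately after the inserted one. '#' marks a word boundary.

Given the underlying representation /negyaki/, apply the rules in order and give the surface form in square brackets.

A Degemination: no change — [negyaki]
B Syncope: [negyaki] → [ngyaki]
C Intervocalic Voicing: [ngyaki] → [ngyagi]
D Velar Fronting: [ngyagi] → [nzyazi]
E Final Vowel Lowering: [nzyazi] → [nzyaze]

[nzyaze]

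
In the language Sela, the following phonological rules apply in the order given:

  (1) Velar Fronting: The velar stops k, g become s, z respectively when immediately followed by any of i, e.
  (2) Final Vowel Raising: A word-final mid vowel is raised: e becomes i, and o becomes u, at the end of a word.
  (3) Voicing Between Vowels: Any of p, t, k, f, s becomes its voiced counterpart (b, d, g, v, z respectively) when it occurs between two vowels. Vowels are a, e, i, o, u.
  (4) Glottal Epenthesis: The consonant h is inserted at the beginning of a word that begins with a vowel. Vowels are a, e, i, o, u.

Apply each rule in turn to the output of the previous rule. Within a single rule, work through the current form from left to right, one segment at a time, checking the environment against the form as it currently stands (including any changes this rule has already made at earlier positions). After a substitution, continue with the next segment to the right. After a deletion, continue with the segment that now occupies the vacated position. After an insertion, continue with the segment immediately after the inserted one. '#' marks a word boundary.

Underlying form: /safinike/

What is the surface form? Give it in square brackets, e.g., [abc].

[savinizi]

(1) Velar Fronting: [safinike] → [safinise]
(2) Final Vowel Raising: [safinise] → [safinisi]
(3) Voicing Between Vowels: [safinisi] → [savinizi]
(4) Glottal Epenthesis: no change — [savinizi]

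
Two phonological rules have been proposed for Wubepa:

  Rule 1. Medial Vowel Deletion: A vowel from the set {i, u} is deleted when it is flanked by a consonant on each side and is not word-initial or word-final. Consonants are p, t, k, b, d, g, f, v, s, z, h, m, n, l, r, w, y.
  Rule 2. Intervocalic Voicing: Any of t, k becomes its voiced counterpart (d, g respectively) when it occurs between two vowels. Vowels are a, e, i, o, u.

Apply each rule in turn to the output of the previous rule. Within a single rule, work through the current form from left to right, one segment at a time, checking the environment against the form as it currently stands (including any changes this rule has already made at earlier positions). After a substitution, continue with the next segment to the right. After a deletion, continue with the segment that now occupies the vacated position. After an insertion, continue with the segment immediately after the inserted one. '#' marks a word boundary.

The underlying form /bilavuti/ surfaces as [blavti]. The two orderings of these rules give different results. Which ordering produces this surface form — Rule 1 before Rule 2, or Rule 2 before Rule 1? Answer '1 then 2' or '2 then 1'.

Order 1 then 2:
  1 Medial Vowel Deletion: [bilavuti] → [blavti]
  2 Intervocalic Voicing: no change — [blavti]
  result: [blavti]
Order 2 then 1:
  2 Intervocalic Voicing: [bilavuti] → [bilavudi]
  1 Medial Vowel Deletion: [bilavudi] → [blavdi]
  result: [blavdi]

1 then 2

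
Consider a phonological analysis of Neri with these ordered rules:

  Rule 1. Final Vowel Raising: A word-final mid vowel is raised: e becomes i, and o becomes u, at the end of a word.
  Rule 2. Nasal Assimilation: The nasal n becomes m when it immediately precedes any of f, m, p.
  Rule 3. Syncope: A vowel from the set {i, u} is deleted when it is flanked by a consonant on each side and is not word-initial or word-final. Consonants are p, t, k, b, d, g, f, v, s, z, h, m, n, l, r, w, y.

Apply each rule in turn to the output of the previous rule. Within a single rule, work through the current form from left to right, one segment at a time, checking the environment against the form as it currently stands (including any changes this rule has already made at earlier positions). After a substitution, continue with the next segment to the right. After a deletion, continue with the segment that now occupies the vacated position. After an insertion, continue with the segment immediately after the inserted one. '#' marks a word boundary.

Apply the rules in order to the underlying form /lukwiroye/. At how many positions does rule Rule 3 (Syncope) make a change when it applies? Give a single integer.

Rule 1 Final Vowel Raising: [lukwiroye] → [lukwiroyi]
Rule 2 Nasal Assimilation: no change — [lukwiroyi]
Rule 3 Syncope: [lukwiroyi] → [lkwroyi]
Rule Rule 3 changed 2 position(s).

2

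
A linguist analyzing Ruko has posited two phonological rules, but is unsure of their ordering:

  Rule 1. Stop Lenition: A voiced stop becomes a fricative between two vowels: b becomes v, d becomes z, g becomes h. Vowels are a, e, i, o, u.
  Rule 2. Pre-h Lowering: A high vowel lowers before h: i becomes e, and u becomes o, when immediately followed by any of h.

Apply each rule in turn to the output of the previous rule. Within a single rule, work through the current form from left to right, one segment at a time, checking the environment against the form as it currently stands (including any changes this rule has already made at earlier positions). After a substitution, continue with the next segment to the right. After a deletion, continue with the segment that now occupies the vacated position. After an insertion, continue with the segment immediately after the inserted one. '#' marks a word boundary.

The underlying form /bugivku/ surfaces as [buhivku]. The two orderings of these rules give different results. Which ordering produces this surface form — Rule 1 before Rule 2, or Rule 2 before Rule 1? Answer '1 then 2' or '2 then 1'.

Order 1 then 2:
  1 Stop Lenition: [bugivku] → [buhivku]
  2 Pre-h Lowering: [buhivku] → [bohivku]
  result: [bohivku]
Order 2 then 1:
  2 Pre-h Lowering: no change — [bugivku]
  1 Stop Lenition: [bugivku] → [buhivku]
  result: [buhivku]

2 then 1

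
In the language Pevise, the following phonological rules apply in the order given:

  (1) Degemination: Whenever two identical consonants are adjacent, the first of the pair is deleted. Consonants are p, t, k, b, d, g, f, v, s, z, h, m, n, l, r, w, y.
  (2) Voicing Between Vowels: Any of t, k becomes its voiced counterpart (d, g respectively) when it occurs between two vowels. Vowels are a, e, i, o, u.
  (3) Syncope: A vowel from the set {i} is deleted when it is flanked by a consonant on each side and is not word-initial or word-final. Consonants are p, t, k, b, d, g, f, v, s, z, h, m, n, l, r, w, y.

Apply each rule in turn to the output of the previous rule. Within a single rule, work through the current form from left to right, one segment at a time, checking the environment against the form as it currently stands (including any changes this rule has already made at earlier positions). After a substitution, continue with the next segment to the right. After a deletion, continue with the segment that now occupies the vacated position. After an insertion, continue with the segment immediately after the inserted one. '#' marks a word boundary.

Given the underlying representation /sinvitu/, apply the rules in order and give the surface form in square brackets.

(1) Degemination: no change — [sinvitu]
(2) Voicing Between Vowels: [sinvitu] → [sinvidu]
(3) Syncope: [sinvidu] → [snvdu]

[snvdu]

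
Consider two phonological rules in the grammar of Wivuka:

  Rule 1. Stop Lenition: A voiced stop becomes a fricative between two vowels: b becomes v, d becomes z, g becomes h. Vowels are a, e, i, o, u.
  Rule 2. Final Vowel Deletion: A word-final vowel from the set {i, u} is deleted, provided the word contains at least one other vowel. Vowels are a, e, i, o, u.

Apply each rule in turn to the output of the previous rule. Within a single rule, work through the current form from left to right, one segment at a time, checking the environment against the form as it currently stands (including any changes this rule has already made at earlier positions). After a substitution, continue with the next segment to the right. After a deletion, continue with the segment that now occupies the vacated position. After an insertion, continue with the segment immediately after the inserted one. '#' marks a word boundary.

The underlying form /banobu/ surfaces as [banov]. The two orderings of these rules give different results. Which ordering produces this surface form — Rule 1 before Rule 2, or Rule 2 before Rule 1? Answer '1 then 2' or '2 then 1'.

1 then 2

Order 1 then 2:
  1 Stop Lenition: [banobu] → [banovu]
  2 Final Vowel Deletion: [banovu] → [banov]
  result: [banov]
Order 2 then 1:
  2 Final Vowel Deletion: [banobu] → [banob]
  1 Stop Lenition: no change — [banob]
  result: [banob]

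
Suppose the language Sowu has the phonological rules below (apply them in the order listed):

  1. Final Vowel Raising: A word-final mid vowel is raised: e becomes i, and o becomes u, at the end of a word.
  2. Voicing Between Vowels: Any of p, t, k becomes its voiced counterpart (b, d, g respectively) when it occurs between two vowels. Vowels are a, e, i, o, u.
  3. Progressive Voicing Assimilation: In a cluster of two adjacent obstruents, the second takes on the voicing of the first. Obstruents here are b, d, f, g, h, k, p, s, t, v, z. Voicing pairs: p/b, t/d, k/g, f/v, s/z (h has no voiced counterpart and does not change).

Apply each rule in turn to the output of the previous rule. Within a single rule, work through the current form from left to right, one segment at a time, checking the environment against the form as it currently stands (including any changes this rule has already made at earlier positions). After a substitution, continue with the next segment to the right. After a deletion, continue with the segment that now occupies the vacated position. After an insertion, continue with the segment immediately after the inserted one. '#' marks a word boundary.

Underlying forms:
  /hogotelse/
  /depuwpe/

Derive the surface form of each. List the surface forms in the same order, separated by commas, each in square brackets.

/hogotelse/:
  1 Final Vowel Raising: [hogotelse] → [hogotelsi]
  2 Voicing Between Vowels: [hogotelsi] → [hogodelsi]
  3 Progressive Voicing Assimilation: no change — [hogodelsi]
/depuwpe/:
  1 Final Vowel Raising: [depuwpe] → [depuwpi]
  2 Voicing Between Vowels: [depuwpi] → [debuwpi]
  3 Progressive Voicing Assimilation: no change — [debuwpi]

[hogodelsi], [debuwpi]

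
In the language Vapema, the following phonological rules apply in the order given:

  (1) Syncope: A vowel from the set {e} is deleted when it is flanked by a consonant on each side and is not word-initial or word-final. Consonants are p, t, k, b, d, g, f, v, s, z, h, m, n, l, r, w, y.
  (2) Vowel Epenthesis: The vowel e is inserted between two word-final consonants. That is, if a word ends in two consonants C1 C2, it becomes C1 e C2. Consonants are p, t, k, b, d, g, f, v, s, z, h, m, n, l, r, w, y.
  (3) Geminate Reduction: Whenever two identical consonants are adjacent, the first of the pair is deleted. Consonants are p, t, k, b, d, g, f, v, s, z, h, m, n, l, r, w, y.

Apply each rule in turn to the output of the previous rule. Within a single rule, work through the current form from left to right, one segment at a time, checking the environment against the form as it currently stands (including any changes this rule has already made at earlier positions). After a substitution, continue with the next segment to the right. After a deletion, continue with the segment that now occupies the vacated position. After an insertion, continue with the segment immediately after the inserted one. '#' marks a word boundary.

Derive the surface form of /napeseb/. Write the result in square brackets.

[napseb]

(1) Syncope: [napeseb] → [napsb]
(2) Vowel Epenthesis: [napsb] → [napseb]
(3) Geminate Reduction: no change — [napseb]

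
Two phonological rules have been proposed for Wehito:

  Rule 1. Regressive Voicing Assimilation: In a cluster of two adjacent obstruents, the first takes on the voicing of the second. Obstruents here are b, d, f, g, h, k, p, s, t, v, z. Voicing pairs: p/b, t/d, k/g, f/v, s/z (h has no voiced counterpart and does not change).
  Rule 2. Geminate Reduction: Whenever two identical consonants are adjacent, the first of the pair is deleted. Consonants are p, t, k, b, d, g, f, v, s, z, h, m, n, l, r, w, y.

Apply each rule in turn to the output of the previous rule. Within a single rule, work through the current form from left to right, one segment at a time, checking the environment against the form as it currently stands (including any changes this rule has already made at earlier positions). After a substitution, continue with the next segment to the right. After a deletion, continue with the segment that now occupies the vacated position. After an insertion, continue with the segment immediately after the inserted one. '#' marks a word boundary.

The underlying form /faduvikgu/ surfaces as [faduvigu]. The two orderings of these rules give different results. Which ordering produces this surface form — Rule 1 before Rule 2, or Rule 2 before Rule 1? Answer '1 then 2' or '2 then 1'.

Order 1 then 2:
  1 Regressive Voicing Assimilation: [faduvikgu] → [faduviggu]
  2 Geminate Reduction: [faduviggu] → [faduvigu]
  result: [faduvigu]
Order 2 then 1:
  2 Geminate Reduction: no change — [faduvikgu]
  1 Regressive Voicing Assimilation: [faduvikgu] → [faduviggu]
  result: [faduviggu]

1 then 2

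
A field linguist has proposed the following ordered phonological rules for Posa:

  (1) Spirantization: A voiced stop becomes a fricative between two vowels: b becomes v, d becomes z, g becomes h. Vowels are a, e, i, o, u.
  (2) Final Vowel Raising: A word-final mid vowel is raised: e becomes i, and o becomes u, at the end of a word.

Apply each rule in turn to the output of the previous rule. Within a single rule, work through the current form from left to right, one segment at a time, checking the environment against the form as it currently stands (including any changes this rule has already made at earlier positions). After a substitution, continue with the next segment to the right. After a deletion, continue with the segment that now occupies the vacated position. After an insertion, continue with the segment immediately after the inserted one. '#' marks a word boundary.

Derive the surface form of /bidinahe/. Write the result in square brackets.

(1) Spirantization: [bidinahe] → [bizinahe]
(2) Final Vowel Raising: [bizinahe] → [bizinahi]

[bizinahi]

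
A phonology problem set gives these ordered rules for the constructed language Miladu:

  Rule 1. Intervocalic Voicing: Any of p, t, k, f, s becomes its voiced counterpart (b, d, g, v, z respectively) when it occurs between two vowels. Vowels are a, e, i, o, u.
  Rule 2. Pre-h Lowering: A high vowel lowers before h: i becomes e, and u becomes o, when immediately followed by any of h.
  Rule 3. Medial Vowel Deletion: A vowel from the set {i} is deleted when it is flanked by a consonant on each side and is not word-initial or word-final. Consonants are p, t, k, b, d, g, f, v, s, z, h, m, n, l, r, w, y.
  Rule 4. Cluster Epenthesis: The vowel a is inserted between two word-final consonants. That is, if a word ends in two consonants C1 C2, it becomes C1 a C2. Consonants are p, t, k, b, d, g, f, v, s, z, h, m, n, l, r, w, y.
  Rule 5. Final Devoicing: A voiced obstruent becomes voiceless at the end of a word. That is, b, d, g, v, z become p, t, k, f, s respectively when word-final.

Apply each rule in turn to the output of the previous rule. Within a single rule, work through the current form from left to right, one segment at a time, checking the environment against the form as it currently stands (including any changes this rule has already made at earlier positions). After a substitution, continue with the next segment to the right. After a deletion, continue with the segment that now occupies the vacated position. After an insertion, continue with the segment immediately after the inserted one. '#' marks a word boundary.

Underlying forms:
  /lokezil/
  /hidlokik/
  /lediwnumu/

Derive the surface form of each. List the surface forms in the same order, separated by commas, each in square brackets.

/lokezil/:
  Rule 1 Intervocalic Voicing: [lokezil] → [logezil]
  Rule 2 Pre-h Lowering: no change — [logezil]
  Rule 3 Medial Vowel Deletion: [logezil] → [logezl]
  Rule 4 Cluster Epenthesis: [logezl] → [logezal]
  Rule 5 Final Devoicing: no change — [logezal]
/hidlokik/:
  Rule 1 Intervocalic Voicing: [hidlokik] → [hidlogik]
  Rule 2 Pre-h Lowering: no change — [hidlogik]
  Rule 3 Medial Vowel Deletion: [hidlogik] → [hdlogk]
  Rule 4 Cluster Epenthesis: [hdlogk] → [hdlogak]
  Rule 5 Final Devoicing: no change — [hdlogak]
/lediwnumu/:
  Rule 1 Intervocalic Voicing: no change — [lediwnumu]
  Rule 2 Pre-h Lowering: no change — [lediwnumu]
  Rule 3 Medial Vowel Deletion: [lediwnumu] → [ledwnumu]
  Rule 4 Cluster Epenthesis: no change — [ledwnumu]
  Rule 5 Final Devoicing: no change — [ledwnumu]

[logezal], [hdlogak], [ledwnumu]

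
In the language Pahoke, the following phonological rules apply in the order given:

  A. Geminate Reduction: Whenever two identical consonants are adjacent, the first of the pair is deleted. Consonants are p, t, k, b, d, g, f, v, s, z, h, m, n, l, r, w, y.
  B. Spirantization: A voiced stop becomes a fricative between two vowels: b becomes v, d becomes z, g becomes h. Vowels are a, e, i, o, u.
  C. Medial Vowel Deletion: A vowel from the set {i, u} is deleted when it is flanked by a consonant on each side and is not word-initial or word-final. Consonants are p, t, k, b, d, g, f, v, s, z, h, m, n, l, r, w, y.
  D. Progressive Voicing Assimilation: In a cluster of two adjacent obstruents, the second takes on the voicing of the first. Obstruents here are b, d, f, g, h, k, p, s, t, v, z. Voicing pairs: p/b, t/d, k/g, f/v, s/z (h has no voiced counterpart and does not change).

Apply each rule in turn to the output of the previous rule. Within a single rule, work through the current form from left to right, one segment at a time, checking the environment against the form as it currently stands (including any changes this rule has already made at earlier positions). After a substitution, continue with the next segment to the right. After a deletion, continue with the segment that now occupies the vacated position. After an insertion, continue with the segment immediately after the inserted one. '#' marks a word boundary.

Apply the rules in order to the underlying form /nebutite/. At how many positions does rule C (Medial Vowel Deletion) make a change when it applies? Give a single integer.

A Geminate Reduction: no change — [nebutite]
B Spirantization: [nebutite] → [nevutite]
C Medial Vowel Deletion: [nevutite] → [nevtte]
D Progressive Voicing Assimilation: [nevtte] → [nevdde]
Rule C changed 2 position(s).

2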